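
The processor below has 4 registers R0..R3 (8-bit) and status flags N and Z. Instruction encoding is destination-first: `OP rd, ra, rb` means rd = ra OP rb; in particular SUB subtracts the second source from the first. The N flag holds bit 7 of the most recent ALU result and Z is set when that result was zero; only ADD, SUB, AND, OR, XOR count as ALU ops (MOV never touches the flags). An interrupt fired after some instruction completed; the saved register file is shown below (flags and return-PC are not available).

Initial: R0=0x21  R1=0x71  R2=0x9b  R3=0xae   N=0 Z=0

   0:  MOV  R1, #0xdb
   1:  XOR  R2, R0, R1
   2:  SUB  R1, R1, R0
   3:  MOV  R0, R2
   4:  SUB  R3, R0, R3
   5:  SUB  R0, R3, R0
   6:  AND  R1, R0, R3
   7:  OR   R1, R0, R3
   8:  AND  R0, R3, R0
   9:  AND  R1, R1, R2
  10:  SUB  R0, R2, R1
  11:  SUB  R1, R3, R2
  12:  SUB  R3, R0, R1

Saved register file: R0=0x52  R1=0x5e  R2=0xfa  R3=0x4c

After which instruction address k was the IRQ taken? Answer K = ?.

K = 7

after  0: R0=0x21 R1=0xdb R2=0x9b R3=0xae  N=0 Z=0
after  1: R0=0x21 R1=0xdb R2=0xfa R3=0xae  N=1 Z=0
after  2: R0=0x21 R1=0xba R2=0xfa R3=0xae  N=1 Z=0
after  3: R0=0xfa R1=0xba R2=0xfa R3=0xae  N=1 Z=0
after  4: R0=0xfa R1=0xba R2=0xfa R3=0x4c  N=0 Z=0
after  5: R0=0x52 R1=0xba R2=0xfa R3=0x4c  N=0 Z=0
after  6: R0=0x52 R1=0x40 R2=0xfa R3=0x4c  N=0 Z=0
after  7: R0=0x52 R1=0x5e R2=0xfa R3=0x4c  N=0 Z=0
-- IRQ taken; context saved, return-PC = 8 --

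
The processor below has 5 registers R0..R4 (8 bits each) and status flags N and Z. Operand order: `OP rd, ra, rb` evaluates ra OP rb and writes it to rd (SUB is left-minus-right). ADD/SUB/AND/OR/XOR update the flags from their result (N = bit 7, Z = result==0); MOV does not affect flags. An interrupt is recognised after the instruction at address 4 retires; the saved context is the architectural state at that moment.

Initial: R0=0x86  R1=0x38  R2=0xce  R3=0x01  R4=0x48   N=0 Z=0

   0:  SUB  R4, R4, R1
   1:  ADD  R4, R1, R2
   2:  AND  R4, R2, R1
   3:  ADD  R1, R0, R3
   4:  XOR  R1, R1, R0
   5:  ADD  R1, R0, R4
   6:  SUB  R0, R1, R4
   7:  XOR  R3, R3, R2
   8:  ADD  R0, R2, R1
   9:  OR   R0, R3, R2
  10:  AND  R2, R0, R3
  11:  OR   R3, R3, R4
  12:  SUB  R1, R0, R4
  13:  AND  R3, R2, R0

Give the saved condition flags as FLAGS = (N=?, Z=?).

FLAGS = (N=0, Z=0)

after  0: R0=0x86 R1=0x38 R2=0xce R3=0x01 R4=0x10  N=0 Z=0
after  1: R0=0x86 R1=0x38 R2=0xce R3=0x01 R4=0x06  N=0 Z=0
after  2: R0=0x86 R1=0x38 R2=0xce R3=0x01 R4=0x08  N=0 Z=0
after  3: R0=0x86 R1=0x87 R2=0xce R3=0x01 R4=0x08  N=1 Z=0
after  4: R0=0x86 R1=0x01 R2=0xce R3=0x01 R4=0x08  N=0 Z=0
-- IRQ taken; context saved, return-PC = 5 --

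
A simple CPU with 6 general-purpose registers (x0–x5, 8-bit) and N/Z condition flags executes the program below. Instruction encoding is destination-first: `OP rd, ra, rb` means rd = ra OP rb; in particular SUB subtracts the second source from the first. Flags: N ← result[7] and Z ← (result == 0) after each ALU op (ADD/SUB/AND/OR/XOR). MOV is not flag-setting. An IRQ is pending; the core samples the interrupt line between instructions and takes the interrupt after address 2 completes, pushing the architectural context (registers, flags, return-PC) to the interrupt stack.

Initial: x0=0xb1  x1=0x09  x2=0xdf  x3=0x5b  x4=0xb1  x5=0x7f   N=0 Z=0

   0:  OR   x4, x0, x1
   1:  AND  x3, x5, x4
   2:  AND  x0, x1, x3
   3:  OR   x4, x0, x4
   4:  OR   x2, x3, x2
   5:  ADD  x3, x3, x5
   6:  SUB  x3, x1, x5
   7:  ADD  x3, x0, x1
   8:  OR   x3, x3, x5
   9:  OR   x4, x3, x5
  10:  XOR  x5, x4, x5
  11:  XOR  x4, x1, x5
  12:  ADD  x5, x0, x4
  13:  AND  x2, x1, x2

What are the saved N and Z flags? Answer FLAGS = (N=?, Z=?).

FLAGS = (N=0, Z=0)

after  0: x0=0xb1 x1=0x09 x2=0xdf x3=0x5b x4=0xb9 x5=0x7f  N=1 Z=0
after  1: x0=0xb1 x1=0x09 x2=0xdf x3=0x39 x4=0xb9 x5=0x7f  N=0 Z=0
after  2: x0=0x09 x1=0x09 x2=0xdf x3=0x39 x4=0xb9 x5=0x7f  N=0 Z=0
-- IRQ taken; context saved, return-PC = 3 --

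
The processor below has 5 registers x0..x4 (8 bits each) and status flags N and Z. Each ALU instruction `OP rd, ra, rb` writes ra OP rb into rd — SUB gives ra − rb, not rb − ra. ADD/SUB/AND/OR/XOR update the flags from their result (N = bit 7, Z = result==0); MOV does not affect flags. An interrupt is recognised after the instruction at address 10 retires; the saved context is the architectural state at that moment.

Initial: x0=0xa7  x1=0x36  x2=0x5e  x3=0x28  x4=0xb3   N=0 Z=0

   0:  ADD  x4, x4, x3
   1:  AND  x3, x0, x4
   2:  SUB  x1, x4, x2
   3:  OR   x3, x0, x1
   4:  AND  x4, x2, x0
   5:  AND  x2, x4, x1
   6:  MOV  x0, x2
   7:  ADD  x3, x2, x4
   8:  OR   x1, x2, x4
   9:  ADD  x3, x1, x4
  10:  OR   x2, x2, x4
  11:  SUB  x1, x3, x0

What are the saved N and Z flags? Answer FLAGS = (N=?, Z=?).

FLAGS = (N=0, Z=0)

after  0: x0=0xa7 x1=0x36 x2=0x5e x3=0x28 x4=0xdb  N=1 Z=0
after  1: x0=0xa7 x1=0x36 x2=0x5e x3=0x83 x4=0xdb  N=1 Z=0
after  2: x0=0xa7 x1=0x7d x2=0x5e x3=0x83 x4=0xdb  N=0 Z=0
after  3: x0=0xa7 x1=0x7d x2=0x5e x3=0xff x4=0xdb  N=1 Z=0
after  4: x0=0xa7 x1=0x7d x2=0x5e x3=0xff x4=0x06  N=0 Z=0
after  5: x0=0xa7 x1=0x7d x2=0x04 x3=0xff x4=0x06  N=0 Z=0
after  6: x0=0x04 x1=0x7d x2=0x04 x3=0xff x4=0x06  N=0 Z=0
after  7: x0=0x04 x1=0x7d x2=0x04 x3=0x0a x4=0x06  N=0 Z=0
after  8: x0=0x04 x1=0x06 x2=0x04 x3=0x0a x4=0x06  N=0 Z=0
after  9: x0=0x04 x1=0x06 x2=0x04 x3=0x0c x4=0x06  N=0 Z=0
after 10: x0=0x04 x1=0x06 x2=0x06 x3=0x0c x4=0x06  N=0 Z=0
-- IRQ taken; context saved, return-PC = 11 --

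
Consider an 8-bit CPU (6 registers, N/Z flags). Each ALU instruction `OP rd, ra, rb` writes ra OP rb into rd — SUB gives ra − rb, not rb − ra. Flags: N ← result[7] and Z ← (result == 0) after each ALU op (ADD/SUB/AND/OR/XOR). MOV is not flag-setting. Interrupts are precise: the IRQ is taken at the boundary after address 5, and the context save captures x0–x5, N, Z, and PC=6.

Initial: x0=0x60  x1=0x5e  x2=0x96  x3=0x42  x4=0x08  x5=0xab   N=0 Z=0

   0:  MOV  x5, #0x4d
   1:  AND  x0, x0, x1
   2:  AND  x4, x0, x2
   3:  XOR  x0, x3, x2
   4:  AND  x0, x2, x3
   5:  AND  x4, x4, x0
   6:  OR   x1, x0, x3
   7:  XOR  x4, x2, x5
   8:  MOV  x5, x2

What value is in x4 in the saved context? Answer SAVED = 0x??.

SAVED = 0x00

after  0: x0=0x60 x1=0x5e x2=0x96 x3=0x42 x4=0x08 x5=0x4d  N=0 Z=0
after  1: x0=0x40 x1=0x5e x2=0x96 x3=0x42 x4=0x08 x5=0x4d  N=0 Z=0
after  2: x0=0x40 x1=0x5e x2=0x96 x3=0x42 x4=0x00 x5=0x4d  N=0 Z=1
after  3: x0=0xd4 x1=0x5e x2=0x96 x3=0x42 x4=0x00 x5=0x4d  N=1 Z=0
after  4: x0=0x02 x1=0x5e x2=0x96 x3=0x42 x4=0x00 x5=0x4d  N=0 Z=0
after  5: x0=0x02 x1=0x5e x2=0x96 x3=0x42 x4=0x00 x5=0x4d  N=0 Z=1
-- IRQ taken; context saved, return-PC = 6 --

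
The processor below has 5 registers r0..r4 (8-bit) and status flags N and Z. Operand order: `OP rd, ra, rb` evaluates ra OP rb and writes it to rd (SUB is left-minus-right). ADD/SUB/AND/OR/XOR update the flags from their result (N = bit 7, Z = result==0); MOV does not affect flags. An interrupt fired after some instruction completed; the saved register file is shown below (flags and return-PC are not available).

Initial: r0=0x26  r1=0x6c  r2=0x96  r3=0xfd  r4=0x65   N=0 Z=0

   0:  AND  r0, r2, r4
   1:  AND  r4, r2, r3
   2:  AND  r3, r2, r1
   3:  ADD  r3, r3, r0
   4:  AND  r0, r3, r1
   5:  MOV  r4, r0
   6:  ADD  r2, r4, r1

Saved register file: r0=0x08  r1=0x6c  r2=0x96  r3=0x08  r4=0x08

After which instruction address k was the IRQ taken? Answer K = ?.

after  0: r0=0x04 r1=0x6c r2=0x96 r3=0xfd r4=0x65  N=0 Z=0
after  1: r0=0x04 r1=0x6c r2=0x96 r3=0xfd r4=0x94  N=1 Z=0
after  2: r0=0x04 r1=0x6c r2=0x96 r3=0x04 r4=0x94  N=0 Z=0
after  3: r0=0x04 r1=0x6c r2=0x96 r3=0x08 r4=0x94  N=0 Z=0
after  4: r0=0x08 r1=0x6c r2=0x96 r3=0x08 r4=0x94  N=0 Z=0
after  5: r0=0x08 r1=0x6c r2=0x96 r3=0x08 r4=0x08  N=0 Z=0
-- IRQ taken; context saved, return-PC = 6 --

K = 5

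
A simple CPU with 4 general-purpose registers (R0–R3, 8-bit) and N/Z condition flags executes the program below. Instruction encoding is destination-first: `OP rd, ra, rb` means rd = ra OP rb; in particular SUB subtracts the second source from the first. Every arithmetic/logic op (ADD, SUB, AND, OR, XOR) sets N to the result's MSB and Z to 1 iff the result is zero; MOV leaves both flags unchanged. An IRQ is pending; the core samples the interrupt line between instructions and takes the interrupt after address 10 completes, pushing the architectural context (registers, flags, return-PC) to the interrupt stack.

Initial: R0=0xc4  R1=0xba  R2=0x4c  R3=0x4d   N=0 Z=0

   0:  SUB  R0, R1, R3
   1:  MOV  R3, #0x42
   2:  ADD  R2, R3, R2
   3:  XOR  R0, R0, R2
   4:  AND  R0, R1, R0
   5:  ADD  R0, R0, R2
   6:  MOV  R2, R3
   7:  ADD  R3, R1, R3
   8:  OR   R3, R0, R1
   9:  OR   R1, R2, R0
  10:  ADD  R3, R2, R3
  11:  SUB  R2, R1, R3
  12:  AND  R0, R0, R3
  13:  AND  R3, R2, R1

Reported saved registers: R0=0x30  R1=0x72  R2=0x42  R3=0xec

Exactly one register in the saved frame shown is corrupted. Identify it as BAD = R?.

BAD = R3

after  0: R0=0x6d R1=0xba R2=0x4c R3=0x4d  N=0 Z=0
after  1: R0=0x6d R1=0xba R2=0x4c R3=0x42  N=0 Z=0
after  2: R0=0x6d R1=0xba R2=0x8e R3=0x42  N=1 Z=0
after  3: R0=0xe3 R1=0xba R2=0x8e R3=0x42  N=1 Z=0
after  4: R0=0xa2 R1=0xba R2=0x8e R3=0x42  N=1 Z=0
after  5: R0=0x30 R1=0xba R2=0x8e R3=0x42  N=0 Z=0
after  6: R0=0x30 R1=0xba R2=0x42 R3=0x42  N=0 Z=0
after  7: R0=0x30 R1=0xba R2=0x42 R3=0xfc  N=1 Z=0
after  8: R0=0x30 R1=0xba R2=0x42 R3=0xba  N=1 Z=0
after  9: R0=0x30 R1=0x72 R2=0x42 R3=0xba  N=0 Z=0
after 10: R0=0x30 R1=0x72 R2=0x42 R3=0xfc  N=1 Z=0
-- IRQ taken; context saved, return-PC = 11 --
mismatch: R3: reported 0xec vs actual 0xfc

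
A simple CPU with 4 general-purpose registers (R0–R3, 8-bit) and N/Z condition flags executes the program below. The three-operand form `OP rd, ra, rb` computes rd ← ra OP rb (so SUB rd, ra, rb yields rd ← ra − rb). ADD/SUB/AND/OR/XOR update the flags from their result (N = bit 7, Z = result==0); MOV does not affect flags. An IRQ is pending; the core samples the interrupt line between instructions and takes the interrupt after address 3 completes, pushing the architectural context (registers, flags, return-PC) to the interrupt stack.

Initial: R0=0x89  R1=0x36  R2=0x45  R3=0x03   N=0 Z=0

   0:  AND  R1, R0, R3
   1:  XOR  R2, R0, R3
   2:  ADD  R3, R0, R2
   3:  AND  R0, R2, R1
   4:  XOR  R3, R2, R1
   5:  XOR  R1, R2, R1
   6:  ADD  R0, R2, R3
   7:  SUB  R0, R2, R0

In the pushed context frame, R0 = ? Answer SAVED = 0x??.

after  0: R0=0x89 R1=0x01 R2=0x45 R3=0x03  N=0 Z=0
after  1: R0=0x89 R1=0x01 R2=0x8a R3=0x03  N=1 Z=0
after  2: R0=0x89 R1=0x01 R2=0x8a R3=0x13  N=0 Z=0
after  3: R0=0x00 R1=0x01 R2=0x8a R3=0x13  N=0 Z=1
-- IRQ taken; context saved, return-PC = 4 --

SAVED = 0x00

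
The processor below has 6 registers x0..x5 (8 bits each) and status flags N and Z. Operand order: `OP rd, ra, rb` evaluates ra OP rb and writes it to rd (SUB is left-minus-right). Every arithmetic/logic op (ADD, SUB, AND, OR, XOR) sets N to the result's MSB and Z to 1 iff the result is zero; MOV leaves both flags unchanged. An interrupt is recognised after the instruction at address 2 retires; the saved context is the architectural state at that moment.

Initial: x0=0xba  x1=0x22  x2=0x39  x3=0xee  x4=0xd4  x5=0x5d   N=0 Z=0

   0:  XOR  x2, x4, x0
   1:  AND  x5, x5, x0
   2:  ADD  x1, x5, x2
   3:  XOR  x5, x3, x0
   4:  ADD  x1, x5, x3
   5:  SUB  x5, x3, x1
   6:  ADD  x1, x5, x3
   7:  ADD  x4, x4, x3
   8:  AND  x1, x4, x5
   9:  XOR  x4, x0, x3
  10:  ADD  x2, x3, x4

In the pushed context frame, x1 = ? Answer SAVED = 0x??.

SAVED = 0x86

after  0: x0=0xba x1=0x22 x2=0x6e x3=0xee x4=0xd4 x5=0x5d  N=0 Z=0
after  1: x0=0xba x1=0x22 x2=0x6e x3=0xee x4=0xd4 x5=0x18  N=0 Z=0
after  2: x0=0xba x1=0x86 x2=0x6e x3=0xee x4=0xd4 x5=0x18  N=1 Z=0
-- IRQ taken; context saved, return-PC = 3 --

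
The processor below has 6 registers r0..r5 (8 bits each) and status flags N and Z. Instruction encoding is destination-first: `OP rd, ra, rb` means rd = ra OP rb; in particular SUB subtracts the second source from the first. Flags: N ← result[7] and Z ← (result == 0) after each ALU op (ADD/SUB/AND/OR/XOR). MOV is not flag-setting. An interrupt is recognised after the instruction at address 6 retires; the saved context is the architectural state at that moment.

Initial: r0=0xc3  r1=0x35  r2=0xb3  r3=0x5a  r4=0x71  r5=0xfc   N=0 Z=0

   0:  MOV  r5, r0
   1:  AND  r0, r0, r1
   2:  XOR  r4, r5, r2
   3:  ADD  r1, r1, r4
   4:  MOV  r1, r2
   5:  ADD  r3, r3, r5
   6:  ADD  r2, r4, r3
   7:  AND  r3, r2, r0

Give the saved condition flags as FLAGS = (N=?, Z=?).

FLAGS = (N=1, Z=0)

after  0: r0=0xc3 r1=0x35 r2=0xb3 r3=0x5a r4=0x71 r5=0xc3  N=0 Z=0
after  1: r0=0x01 r1=0x35 r2=0xb3 r3=0x5a r4=0x71 r5=0xc3  N=0 Z=0
after  2: r0=0x01 r1=0x35 r2=0xb3 r3=0x5a r4=0x70 r5=0xc3  N=0 Z=0
after  3: r0=0x01 r1=0xa5 r2=0xb3 r3=0x5a r4=0x70 r5=0xc3  N=1 Z=0
after  4: r0=0x01 r1=0xb3 r2=0xb3 r3=0x5a r4=0x70 r5=0xc3  N=1 Z=0
after  5: r0=0x01 r1=0xb3 r2=0xb3 r3=0x1d r4=0x70 r5=0xc3  N=0 Z=0
after  6: r0=0x01 r1=0xb3 r2=0x8d r3=0x1d r4=0x70 r5=0xc3  N=1 Z=0
-- IRQ taken; context saved, return-PC = 7 --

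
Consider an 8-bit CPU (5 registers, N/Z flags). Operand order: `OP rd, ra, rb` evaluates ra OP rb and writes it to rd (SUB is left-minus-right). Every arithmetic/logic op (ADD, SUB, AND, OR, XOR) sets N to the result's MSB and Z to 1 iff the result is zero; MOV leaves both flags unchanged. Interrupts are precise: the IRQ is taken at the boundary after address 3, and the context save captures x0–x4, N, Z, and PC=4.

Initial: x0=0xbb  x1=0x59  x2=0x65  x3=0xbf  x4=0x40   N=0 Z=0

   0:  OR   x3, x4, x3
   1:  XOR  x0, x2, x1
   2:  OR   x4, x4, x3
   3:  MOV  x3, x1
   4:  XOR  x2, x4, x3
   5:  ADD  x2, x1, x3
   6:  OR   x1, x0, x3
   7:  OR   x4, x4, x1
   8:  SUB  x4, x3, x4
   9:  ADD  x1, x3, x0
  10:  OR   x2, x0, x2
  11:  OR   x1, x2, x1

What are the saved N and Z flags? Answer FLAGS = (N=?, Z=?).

FLAGS = (N=1, Z=0)

after  0: x0=0xbb x1=0x59 x2=0x65 x3=0xff x4=0x40  N=1 Z=0
after  1: x0=0x3c x1=0x59 x2=0x65 x3=0xff x4=0x40  N=0 Z=0
after  2: x0=0x3c x1=0x59 x2=0x65 x3=0xff x4=0xff  N=1 Z=0
after  3: x0=0x3c x1=0x59 x2=0x65 x3=0x59 x4=0xff  N=1 Z=0
-- IRQ taken; context saved, return-PC = 4 --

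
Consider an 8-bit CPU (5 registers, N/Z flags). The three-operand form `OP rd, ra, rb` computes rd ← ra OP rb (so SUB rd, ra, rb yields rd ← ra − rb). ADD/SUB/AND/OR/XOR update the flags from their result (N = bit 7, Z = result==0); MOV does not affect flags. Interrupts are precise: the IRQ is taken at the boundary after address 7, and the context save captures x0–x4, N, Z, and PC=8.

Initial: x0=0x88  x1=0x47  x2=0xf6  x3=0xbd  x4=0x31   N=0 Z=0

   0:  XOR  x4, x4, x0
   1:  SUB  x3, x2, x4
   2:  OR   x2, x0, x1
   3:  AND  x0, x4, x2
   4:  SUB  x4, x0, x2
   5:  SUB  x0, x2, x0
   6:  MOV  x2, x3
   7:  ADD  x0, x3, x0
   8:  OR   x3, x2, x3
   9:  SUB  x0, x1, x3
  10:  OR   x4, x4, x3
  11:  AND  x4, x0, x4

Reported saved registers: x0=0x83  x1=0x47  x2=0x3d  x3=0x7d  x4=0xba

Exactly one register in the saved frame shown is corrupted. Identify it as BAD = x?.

after  0: x0=0x88 x1=0x47 x2=0xf6 x3=0xbd x4=0xb9  N=1 Z=0
after  1: x0=0x88 x1=0x47 x2=0xf6 x3=0x3d x4=0xb9  N=0 Z=0
after  2: x0=0x88 x1=0x47 x2=0xcf x3=0x3d x4=0xb9  N=1 Z=0
after  3: x0=0x89 x1=0x47 x2=0xcf x3=0x3d x4=0xb9  N=1 Z=0
after  4: x0=0x89 x1=0x47 x2=0xcf x3=0x3d x4=0xba  N=1 Z=0
after  5: x0=0x46 x1=0x47 x2=0xcf x3=0x3d x4=0xba  N=0 Z=0
after  6: x0=0x46 x1=0x47 x2=0x3d x3=0x3d x4=0xba  N=0 Z=0
after  7: x0=0x83 x1=0x47 x2=0x3d x3=0x3d x4=0xba  N=1 Z=0
-- IRQ taken; context saved, return-PC = 8 --
mismatch: x3: reported 0x7d vs actual 0x3d

BAD = x3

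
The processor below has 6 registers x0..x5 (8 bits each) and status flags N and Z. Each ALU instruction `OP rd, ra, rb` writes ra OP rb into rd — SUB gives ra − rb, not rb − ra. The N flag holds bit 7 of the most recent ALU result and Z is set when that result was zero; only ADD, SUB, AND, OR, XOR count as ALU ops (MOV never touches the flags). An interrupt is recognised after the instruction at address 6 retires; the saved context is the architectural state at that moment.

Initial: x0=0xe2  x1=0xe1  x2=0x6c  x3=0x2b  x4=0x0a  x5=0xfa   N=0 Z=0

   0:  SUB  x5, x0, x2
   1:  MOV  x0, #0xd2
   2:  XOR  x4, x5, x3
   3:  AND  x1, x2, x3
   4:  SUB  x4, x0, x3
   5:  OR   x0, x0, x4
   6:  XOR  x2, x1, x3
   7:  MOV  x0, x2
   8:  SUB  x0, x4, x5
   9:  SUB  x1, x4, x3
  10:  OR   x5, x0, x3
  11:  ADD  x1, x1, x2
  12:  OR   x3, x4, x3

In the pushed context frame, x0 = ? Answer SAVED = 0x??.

SAVED = 0xf7

after  0: x0=0xe2 x1=0xe1 x2=0x6c x3=0x2b x4=0x0a x5=0x76  N=0 Z=0
after  1: x0=0xd2 x1=0xe1 x2=0x6c x3=0x2b x4=0x0a x5=0x76  N=0 Z=0
after  2: x0=0xd2 x1=0xe1 x2=0x6c x3=0x2b x4=0x5d x5=0x76  N=0 Z=0
after  3: x0=0xd2 x1=0x28 x2=0x6c x3=0x2b x4=0x5d x5=0x76  N=0 Z=0
after  4: x0=0xd2 x1=0x28 x2=0x6c x3=0x2b x4=0xa7 x5=0x76  N=1 Z=0
after  5: x0=0xf7 x1=0x28 x2=0x6c x3=0x2b x4=0xa7 x5=0x76  N=1 Z=0
after  6: x0=0xf7 x1=0x28 x2=0x03 x3=0x2b x4=0xa7 x5=0x76  N=0 Z=0
-- IRQ taken; context saved, return-PC = 7 --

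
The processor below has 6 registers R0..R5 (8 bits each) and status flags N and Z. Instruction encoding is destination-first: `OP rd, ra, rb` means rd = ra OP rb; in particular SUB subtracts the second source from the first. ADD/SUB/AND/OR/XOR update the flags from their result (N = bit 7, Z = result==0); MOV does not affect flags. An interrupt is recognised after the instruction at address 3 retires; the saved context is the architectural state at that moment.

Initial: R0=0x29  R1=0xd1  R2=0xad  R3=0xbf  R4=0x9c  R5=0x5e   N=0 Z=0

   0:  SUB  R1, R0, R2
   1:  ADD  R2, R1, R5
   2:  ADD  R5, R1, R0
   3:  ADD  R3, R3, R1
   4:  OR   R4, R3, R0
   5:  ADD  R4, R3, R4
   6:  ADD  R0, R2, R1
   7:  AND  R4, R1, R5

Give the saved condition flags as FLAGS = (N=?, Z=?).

FLAGS = (N=0, Z=0)

after  0: R0=0x29 R1=0x7c R2=0xad R3=0xbf R4=0x9c R5=0x5e  N=0 Z=0
after  1: R0=0x29 R1=0x7c R2=0xda R3=0xbf R4=0x9c R5=0x5e  N=1 Z=0
after  2: R0=0x29 R1=0x7c R2=0xda R3=0xbf R4=0x9c R5=0xa5  N=1 Z=0
after  3: R0=0x29 R1=0x7c R2=0xda R3=0x3b R4=0x9c R5=0xa5  N=0 Z=0
-- IRQ taken; context saved, return-PC = 4 --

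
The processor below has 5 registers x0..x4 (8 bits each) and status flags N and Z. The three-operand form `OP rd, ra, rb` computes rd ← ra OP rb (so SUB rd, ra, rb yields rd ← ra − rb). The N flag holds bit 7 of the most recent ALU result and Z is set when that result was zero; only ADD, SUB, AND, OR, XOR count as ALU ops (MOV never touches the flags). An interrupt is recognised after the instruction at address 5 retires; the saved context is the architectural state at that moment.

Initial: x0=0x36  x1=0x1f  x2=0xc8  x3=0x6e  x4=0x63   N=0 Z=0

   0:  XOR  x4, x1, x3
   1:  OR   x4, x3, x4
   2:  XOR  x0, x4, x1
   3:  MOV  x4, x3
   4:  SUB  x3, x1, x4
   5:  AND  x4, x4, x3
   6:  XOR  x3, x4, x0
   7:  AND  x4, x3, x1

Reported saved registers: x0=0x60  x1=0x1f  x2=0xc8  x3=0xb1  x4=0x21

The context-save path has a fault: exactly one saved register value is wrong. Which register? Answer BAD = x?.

after  0: x0=0x36 x1=0x1f x2=0xc8 x3=0x6e x4=0x71  N=0 Z=0
after  1: x0=0x36 x1=0x1f x2=0xc8 x3=0x6e x4=0x7f  N=0 Z=0
after  2: x0=0x60 x1=0x1f x2=0xc8 x3=0x6e x4=0x7f  N=0 Z=0
after  3: x0=0x60 x1=0x1f x2=0xc8 x3=0x6e x4=0x6e  N=0 Z=0
after  4: x0=0x60 x1=0x1f x2=0xc8 x3=0xb1 x4=0x6e  N=1 Z=0
after  5: x0=0x60 x1=0x1f x2=0xc8 x3=0xb1 x4=0x20  N=0 Z=0
-- IRQ taken; context saved, return-PC = 6 --
mismatch: x4: reported 0x21 vs actual 0x20

BAD = x4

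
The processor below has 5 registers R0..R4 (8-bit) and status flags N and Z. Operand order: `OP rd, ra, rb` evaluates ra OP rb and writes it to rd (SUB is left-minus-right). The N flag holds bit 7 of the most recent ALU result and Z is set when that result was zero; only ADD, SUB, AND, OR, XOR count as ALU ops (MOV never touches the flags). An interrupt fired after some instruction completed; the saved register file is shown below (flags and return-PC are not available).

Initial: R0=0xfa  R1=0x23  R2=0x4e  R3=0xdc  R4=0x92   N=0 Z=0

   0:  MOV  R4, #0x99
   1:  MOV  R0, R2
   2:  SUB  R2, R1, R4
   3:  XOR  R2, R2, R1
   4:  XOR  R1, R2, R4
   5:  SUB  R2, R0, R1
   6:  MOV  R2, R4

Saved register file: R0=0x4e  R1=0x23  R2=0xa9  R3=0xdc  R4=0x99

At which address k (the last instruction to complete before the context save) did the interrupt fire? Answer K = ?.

after  0: R0=0xfa R1=0x23 R2=0x4e R3=0xdc R4=0x99  N=0 Z=0
after  1: R0=0x4e R1=0x23 R2=0x4e R3=0xdc R4=0x99  N=0 Z=0
after  2: R0=0x4e R1=0x23 R2=0x8a R3=0xdc R4=0x99  N=1 Z=0
after  3: R0=0x4e R1=0x23 R2=0xa9 R3=0xdc R4=0x99  N=1 Z=0
-- IRQ taken; context saved, return-PC = 4 --

K = 3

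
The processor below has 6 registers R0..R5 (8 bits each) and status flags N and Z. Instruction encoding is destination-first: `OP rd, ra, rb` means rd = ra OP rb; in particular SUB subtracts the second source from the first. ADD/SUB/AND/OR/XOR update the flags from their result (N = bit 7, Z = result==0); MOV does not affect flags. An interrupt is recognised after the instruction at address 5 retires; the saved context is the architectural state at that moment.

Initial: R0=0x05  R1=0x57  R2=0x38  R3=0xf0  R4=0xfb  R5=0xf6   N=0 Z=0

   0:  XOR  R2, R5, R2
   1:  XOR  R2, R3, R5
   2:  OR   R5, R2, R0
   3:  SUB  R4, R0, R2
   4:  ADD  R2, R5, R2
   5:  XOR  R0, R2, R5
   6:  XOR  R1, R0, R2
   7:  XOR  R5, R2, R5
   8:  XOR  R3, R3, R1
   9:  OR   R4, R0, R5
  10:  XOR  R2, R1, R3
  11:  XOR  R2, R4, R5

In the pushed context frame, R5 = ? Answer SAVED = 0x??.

after  0: R0=0x05 R1=0x57 R2=0xce R3=0xf0 R4=0xfb R5=0xf6  N=1 Z=0
after  1: R0=0x05 R1=0x57 R2=0x06 R3=0xf0 R4=0xfb R5=0xf6  N=0 Z=0
after  2: R0=0x05 R1=0x57 R2=0x06 R3=0xf0 R4=0xfb R5=0x07  N=0 Z=0
after  3: R0=0x05 R1=0x57 R2=0x06 R3=0xf0 R4=0xff R5=0x07  N=1 Z=0
after  4: R0=0x05 R1=0x57 R2=0x0d R3=0xf0 R4=0xff R5=0x07  N=0 Z=0
after  5: R0=0x0a R1=0x57 R2=0x0d R3=0xf0 R4=0xff R5=0x07  N=0 Z=0
-- IRQ taken; context saved, return-PC = 6 --

SAVED = 0x07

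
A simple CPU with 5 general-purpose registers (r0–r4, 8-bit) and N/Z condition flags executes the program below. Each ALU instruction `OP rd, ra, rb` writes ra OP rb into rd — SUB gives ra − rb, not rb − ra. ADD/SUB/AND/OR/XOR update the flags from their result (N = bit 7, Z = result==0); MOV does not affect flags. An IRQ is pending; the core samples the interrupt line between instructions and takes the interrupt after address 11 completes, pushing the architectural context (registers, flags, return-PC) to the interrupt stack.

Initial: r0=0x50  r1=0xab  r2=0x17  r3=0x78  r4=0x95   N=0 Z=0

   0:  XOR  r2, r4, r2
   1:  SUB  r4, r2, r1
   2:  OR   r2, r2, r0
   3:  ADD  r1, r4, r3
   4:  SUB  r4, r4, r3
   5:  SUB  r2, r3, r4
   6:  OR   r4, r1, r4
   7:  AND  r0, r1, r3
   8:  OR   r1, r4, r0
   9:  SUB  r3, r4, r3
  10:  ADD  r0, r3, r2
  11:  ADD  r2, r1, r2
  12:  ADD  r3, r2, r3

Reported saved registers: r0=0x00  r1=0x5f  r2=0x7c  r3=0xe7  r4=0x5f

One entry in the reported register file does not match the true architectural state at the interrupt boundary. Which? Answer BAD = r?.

after  0: r0=0x50 r1=0xab r2=0x82 r3=0x78 r4=0x95  N=1 Z=0
after  1: r0=0x50 r1=0xab r2=0x82 r3=0x78 r4=0xd7  N=1 Z=0
after  2: r0=0x50 r1=0xab r2=0xd2 r3=0x78 r4=0xd7  N=1 Z=0
after  3: r0=0x50 r1=0x4f r2=0xd2 r3=0x78 r4=0xd7  N=0 Z=0
after  4: r0=0x50 r1=0x4f r2=0xd2 r3=0x78 r4=0x5f  N=0 Z=0
after  5: r0=0x50 r1=0x4f r2=0x19 r3=0x78 r4=0x5f  N=0 Z=0
after  6: r0=0x50 r1=0x4f r2=0x19 r3=0x78 r4=0x5f  N=0 Z=0
after  7: r0=0x48 r1=0x4f r2=0x19 r3=0x78 r4=0x5f  N=0 Z=0
after  8: r0=0x48 r1=0x5f r2=0x19 r3=0x78 r4=0x5f  N=0 Z=0
after  9: r0=0x48 r1=0x5f r2=0x19 r3=0xe7 r4=0x5f  N=1 Z=0
after 10: r0=0x00 r1=0x5f r2=0x19 r3=0xe7 r4=0x5f  N=0 Z=1
after 11: r0=0x00 r1=0x5f r2=0x78 r3=0xe7 r4=0x5f  N=0 Z=0
-- IRQ taken; context saved, return-PC = 12 --
mismatch: r2: reported 0x7c vs actual 0x78

BAD = r2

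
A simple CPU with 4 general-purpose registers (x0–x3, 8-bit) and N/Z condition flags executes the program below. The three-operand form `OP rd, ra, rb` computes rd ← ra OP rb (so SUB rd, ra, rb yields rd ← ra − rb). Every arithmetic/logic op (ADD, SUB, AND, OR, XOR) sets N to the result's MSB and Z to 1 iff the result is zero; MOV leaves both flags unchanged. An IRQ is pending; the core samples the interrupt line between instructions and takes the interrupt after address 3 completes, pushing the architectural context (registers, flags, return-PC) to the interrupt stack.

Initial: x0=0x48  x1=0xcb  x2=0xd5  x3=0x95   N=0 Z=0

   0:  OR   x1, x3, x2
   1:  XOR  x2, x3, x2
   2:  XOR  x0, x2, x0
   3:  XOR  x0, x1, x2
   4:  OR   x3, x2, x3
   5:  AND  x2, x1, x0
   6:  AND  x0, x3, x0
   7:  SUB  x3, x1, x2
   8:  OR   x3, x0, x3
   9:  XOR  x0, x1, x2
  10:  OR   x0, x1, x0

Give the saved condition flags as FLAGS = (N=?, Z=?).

FLAGS = (N=1, Z=0)

after  0: x0=0x48 x1=0xd5 x2=0xd5 x3=0x95  N=1 Z=0
after  1: x0=0x48 x1=0xd5 x2=0x40 x3=0x95  N=0 Z=0
after  2: x0=0x08 x1=0xd5 x2=0x40 x3=0x95  N=0 Z=0
after  3: x0=0x95 x1=0xd5 x2=0x40 x3=0x95  N=1 Z=0
-- IRQ taken; context saved, return-PC = 4 --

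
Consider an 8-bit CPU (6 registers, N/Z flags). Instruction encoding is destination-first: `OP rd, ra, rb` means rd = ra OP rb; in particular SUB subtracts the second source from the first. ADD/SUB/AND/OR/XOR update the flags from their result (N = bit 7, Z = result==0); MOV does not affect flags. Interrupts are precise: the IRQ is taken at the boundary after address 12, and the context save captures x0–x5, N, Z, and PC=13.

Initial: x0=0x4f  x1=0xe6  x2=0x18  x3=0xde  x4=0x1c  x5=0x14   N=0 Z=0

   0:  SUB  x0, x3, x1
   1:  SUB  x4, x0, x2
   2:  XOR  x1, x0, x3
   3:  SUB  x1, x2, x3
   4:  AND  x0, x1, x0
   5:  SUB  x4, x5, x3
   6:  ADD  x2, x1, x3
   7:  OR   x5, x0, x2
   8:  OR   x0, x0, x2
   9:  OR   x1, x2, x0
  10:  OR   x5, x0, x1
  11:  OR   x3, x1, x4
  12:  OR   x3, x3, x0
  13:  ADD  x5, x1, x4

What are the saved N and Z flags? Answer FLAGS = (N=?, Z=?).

after  0: x0=0xf8 x1=0xe6 x2=0x18 x3=0xde x4=0x1c x5=0x14  N=1 Z=0
after  1: x0=0xf8 x1=0xe6 x2=0x18 x3=0xde x4=0xe0 x5=0x14  N=1 Z=0
after  2: x0=0xf8 x1=0x26 x2=0x18 x3=0xde x4=0xe0 x5=0x14  N=0 Z=0
after  3: x0=0xf8 x1=0x3a x2=0x18 x3=0xde x4=0xe0 x5=0x14  N=0 Z=0
after  4: x0=0x38 x1=0x3a x2=0x18 x3=0xde x4=0xe0 x5=0x14  N=0 Z=0
after  5: x0=0x38 x1=0x3a x2=0x18 x3=0xde x4=0x36 x5=0x14  N=0 Z=0
after  6: x0=0x38 x1=0x3a x2=0x18 x3=0xde x4=0x36 x5=0x14  N=0 Z=0
after  7: x0=0x38 x1=0x3a x2=0x18 x3=0xde x4=0x36 x5=0x38  N=0 Z=0
after  8: x0=0x38 x1=0x3a x2=0x18 x3=0xde x4=0x36 x5=0x38  N=0 Z=0
after  9: x0=0x38 x1=0x38 x2=0x18 x3=0xde x4=0x36 x5=0x38  N=0 Z=0
after 10: x0=0x38 x1=0x38 x2=0x18 x3=0xde x4=0x36 x5=0x38  N=0 Z=0
after 11: x0=0x38 x1=0x38 x2=0x18 x3=0x3e x4=0x36 x5=0x38  N=0 Z=0
after 12: x0=0x38 x1=0x38 x2=0x18 x3=0x3e x4=0x36 x5=0x38  N=0 Z=0
-- IRQ taken; context saved, return-PC = 13 --

FLAGS = (N=0, Z=0)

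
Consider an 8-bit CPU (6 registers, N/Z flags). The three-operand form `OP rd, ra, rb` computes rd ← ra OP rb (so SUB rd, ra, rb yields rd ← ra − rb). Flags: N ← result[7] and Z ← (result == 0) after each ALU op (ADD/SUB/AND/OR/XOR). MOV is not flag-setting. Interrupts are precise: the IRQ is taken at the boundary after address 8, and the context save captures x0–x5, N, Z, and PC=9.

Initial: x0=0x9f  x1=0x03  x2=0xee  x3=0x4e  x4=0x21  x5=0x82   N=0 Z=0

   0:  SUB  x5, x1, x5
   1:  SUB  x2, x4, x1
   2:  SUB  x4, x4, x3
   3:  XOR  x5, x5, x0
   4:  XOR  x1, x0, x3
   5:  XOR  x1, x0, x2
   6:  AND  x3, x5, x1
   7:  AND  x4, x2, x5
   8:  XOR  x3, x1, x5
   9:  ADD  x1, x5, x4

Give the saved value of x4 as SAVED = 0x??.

SAVED = 0x1e

after  0: x0=0x9f x1=0x03 x2=0xee x3=0x4e x4=0x21 x5=0x81  N=1 Z=0
after  1: x0=0x9f x1=0x03 x2=0x1e x3=0x4e x4=0x21 x5=0x81  N=0 Z=0
after  2: x0=0x9f x1=0x03 x2=0x1e x3=0x4e x4=0xd3 x5=0x81  N=1 Z=0
after  3: x0=0x9f x1=0x03 x2=0x1e x3=0x4e x4=0xd3 x5=0x1e  N=0 Z=0
after  4: x0=0x9f x1=0xd1 x2=0x1e x3=0x4e x4=0xd3 x5=0x1e  N=1 Z=0
after  5: x0=0x9f x1=0x81 x2=0x1e x3=0x4e x4=0xd3 x5=0x1e  N=1 Z=0
after  6: x0=0x9f x1=0x81 x2=0x1e x3=0x00 x4=0xd3 x5=0x1e  N=0 Z=1
after  7: x0=0x9f x1=0x81 x2=0x1e x3=0x00 x4=0x1e x5=0x1e  N=0 Z=0
after  8: x0=0x9f x1=0x81 x2=0x1e x3=0x9f x4=0x1e x5=0x1e  N=1 Z=0
-- IRQ taken; context saved, return-PC = 9 --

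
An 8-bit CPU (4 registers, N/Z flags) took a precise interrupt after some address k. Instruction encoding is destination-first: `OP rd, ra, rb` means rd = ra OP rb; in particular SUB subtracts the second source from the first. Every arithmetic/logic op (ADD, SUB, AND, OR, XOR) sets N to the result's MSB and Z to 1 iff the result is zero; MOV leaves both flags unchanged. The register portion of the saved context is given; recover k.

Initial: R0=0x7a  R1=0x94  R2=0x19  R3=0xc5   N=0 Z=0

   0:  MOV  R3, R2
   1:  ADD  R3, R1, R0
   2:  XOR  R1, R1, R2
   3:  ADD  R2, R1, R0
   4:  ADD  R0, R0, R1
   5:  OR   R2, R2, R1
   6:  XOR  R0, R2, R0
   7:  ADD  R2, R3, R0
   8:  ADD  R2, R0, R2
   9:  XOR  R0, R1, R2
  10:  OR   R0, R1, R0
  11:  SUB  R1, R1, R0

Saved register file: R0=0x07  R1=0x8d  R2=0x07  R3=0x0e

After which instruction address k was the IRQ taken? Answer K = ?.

K = 4

after  0: R0=0x7a R1=0x94 R2=0x19 R3=0x19  N=0 Z=0
after  1: R0=0x7a R1=0x94 R2=0x19 R3=0x0e  N=0 Z=0
after  2: R0=0x7a R1=0x8d R2=0x19 R3=0x0e  N=1 Z=0
after  3: R0=0x7a R1=0x8d R2=0x07 R3=0x0e  N=0 Z=0
after  4: R0=0x07 R1=0x8d R2=0x07 R3=0x0e  N=0 Z=0
-- IRQ taken; context saved, return-PC = 5 --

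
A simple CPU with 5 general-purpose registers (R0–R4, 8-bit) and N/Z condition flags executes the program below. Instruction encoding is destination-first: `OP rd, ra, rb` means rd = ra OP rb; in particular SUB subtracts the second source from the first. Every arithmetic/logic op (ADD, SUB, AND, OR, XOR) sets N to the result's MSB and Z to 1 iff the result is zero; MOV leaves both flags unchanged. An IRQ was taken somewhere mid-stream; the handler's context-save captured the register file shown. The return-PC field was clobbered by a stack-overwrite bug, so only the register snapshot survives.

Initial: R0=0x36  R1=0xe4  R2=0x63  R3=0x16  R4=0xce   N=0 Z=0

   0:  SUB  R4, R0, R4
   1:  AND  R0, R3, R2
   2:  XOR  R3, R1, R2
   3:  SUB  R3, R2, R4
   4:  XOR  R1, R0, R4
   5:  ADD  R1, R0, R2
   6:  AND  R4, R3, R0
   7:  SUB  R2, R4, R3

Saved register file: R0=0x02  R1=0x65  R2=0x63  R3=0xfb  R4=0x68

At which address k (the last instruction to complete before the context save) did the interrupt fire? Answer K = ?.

after  0: R0=0x36 R1=0xe4 R2=0x63 R3=0x16 R4=0x68  N=0 Z=0
after  1: R0=0x02 R1=0xe4 R2=0x63 R3=0x16 R4=0x68  N=0 Z=0
after  2: R0=0x02 R1=0xe4 R2=0x63 R3=0x87 R4=0x68  N=1 Z=0
after  3: R0=0x02 R1=0xe4 R2=0x63 R3=0xfb R4=0x68  N=1 Z=0
after  4: R0=0x02 R1=0x6a R2=0x63 R3=0xfb R4=0x68  N=0 Z=0
after  5: R0=0x02 R1=0x65 R2=0x63 R3=0xfb R4=0x68  N=0 Z=0
-- IRQ taken; context saved, return-PC = 6 --

K = 5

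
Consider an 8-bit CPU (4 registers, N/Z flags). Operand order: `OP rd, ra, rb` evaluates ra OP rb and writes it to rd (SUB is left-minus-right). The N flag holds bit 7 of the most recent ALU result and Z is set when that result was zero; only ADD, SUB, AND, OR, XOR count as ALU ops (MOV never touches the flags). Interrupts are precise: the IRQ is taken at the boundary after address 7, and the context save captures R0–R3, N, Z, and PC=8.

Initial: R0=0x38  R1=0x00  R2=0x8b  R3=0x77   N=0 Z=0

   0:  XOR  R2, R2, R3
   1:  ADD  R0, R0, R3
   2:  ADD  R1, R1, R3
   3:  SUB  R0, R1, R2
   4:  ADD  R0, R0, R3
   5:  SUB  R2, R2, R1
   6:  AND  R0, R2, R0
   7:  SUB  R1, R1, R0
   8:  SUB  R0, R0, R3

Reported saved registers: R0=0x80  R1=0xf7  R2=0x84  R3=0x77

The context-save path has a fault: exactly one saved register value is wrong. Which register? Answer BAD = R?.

after  0: R0=0x38 R1=0x00 R2=0xfc R3=0x77  N=1 Z=0
after  1: R0=0xaf R1=0x00 R2=0xfc R3=0x77  N=1 Z=0
after  2: R0=0xaf R1=0x77 R2=0xfc R3=0x77  N=0 Z=0
after  3: R0=0x7b R1=0x77 R2=0xfc R3=0x77  N=0 Z=0
after  4: R0=0xf2 R1=0x77 R2=0xfc R3=0x77  N=1 Z=0
after  5: R0=0xf2 R1=0x77 R2=0x85 R3=0x77  N=1 Z=0
after  6: R0=0x80 R1=0x77 R2=0x85 R3=0x77  N=1 Z=0
after  7: R0=0x80 R1=0xf7 R2=0x85 R3=0x77  N=1 Z=0
-- IRQ taken; context saved, return-PC = 8 --
mismatch: R2: reported 0x84 vs actual 0x85

BAD = R2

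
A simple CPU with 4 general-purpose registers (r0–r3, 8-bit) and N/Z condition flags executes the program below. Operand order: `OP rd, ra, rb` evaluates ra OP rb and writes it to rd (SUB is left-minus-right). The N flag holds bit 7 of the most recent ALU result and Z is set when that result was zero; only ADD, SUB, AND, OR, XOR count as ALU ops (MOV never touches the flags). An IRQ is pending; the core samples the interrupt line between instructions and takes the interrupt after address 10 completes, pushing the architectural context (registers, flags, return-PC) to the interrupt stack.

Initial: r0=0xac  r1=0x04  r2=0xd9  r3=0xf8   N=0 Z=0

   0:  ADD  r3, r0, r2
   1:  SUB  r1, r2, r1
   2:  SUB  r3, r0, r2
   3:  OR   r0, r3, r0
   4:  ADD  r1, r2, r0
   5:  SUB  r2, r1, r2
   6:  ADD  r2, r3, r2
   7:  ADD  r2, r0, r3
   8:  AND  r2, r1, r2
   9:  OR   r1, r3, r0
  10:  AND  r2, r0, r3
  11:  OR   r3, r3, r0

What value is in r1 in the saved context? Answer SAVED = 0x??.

SAVED = 0xff

after  0: r0=0xac r1=0x04 r2=0xd9 r3=0x85  N=1 Z=0
after  1: r0=0xac r1=0xd5 r2=0xd9 r3=0x85  N=1 Z=0
after  2: r0=0xac r1=0xd5 r2=0xd9 r3=0xd3  N=1 Z=0
after  3: r0=0xff r1=0xd5 r2=0xd9 r3=0xd3  N=1 Z=0
after  4: r0=0xff r1=0xd8 r2=0xd9 r3=0xd3  N=1 Z=0
after  5: r0=0xff r1=0xd8 r2=0xff r3=0xd3  N=1 Z=0
after  6: r0=0xff r1=0xd8 r2=0xd2 r3=0xd3  N=1 Z=0
after  7: r0=0xff r1=0xd8 r2=0xd2 r3=0xd3  N=1 Z=0
after  8: r0=0xff r1=0xd8 r2=0xd0 r3=0xd3  N=1 Z=0
after  9: r0=0xff r1=0xff r2=0xd0 r3=0xd3  N=1 Z=0
after 10: r0=0xff r1=0xff r2=0xd3 r3=0xd3  N=1 Z=0
-- IRQ taken; context saved, return-PC = 11 --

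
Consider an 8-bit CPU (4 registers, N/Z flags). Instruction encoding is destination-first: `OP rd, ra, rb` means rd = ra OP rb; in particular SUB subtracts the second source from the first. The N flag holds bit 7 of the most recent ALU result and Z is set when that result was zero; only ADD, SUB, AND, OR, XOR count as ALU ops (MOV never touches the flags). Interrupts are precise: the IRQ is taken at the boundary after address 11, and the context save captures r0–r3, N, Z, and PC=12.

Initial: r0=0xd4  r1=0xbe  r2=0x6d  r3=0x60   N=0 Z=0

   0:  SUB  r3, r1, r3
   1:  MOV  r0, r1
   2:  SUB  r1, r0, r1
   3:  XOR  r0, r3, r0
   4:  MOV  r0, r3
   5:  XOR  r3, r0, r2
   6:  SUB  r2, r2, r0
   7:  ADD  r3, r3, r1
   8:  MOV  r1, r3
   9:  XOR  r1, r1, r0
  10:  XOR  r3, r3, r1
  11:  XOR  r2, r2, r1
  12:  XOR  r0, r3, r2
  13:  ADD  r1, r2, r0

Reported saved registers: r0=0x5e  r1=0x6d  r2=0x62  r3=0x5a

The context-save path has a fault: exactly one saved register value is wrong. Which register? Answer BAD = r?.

BAD = r3

after  0: r0=0xd4 r1=0xbe r2=0x6d r3=0x5e  N=0 Z=0
after  1: r0=0xbe r1=0xbe r2=0x6d r3=0x5e  N=0 Z=0
after  2: r0=0xbe r1=0x00 r2=0x6d r3=0x5e  N=0 Z=1
after  3: r0=0xe0 r1=0x00 r2=0x6d r3=0x5e  N=1 Z=0
after  4: r0=0x5e r1=0x00 r2=0x6d r3=0x5e  N=1 Z=0
after  5: r0=0x5e r1=0x00 r2=0x6d r3=0x33  N=0 Z=0
after  6: r0=0x5e r1=0x00 r2=0x0f r3=0x33  N=0 Z=0
after  7: r0=0x5e r1=0x00 r2=0x0f r3=0x33  N=0 Z=0
after  8: r0=0x5e r1=0x33 r2=0x0f r3=0x33  N=0 Z=0
after  9: r0=0x5e r1=0x6d r2=0x0f r3=0x33  N=0 Z=0
after 10: r0=0x5e r1=0x6d r2=0x0f r3=0x5e  N=0 Z=0
after 11: r0=0x5e r1=0x6d r2=0x62 r3=0x5e  N=0 Z=0
-- IRQ taken; context saved, return-PC = 12 --
mismatch: r3: reported 0x5a vs actual 0x5e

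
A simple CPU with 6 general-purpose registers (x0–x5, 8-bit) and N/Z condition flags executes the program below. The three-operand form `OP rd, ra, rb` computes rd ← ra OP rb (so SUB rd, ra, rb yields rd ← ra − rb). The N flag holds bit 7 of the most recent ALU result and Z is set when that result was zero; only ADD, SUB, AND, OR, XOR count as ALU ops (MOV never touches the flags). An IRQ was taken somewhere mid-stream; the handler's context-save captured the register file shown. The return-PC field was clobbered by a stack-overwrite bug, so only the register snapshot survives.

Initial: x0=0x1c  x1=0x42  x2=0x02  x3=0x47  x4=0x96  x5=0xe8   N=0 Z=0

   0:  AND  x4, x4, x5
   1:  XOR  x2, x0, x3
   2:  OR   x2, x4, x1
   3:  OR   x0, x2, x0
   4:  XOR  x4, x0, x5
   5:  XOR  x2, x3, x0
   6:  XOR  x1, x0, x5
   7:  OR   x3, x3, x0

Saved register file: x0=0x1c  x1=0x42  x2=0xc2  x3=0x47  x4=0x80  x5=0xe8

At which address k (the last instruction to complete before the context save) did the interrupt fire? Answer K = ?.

K = 2

after  0: x0=0x1c x1=0x42 x2=0x02 x3=0x47 x4=0x80 x5=0xe8  N=1 Z=0
after  1: x0=0x1c x1=0x42 x2=0x5b x3=0x47 x4=0x80 x5=0xe8  N=0 Z=0
after  2: x0=0x1c x1=0x42 x2=0xc2 x3=0x47 x4=0x80 x5=0xe8  N=1 Z=0
-- IRQ taken; context saved, return-PC = 3 --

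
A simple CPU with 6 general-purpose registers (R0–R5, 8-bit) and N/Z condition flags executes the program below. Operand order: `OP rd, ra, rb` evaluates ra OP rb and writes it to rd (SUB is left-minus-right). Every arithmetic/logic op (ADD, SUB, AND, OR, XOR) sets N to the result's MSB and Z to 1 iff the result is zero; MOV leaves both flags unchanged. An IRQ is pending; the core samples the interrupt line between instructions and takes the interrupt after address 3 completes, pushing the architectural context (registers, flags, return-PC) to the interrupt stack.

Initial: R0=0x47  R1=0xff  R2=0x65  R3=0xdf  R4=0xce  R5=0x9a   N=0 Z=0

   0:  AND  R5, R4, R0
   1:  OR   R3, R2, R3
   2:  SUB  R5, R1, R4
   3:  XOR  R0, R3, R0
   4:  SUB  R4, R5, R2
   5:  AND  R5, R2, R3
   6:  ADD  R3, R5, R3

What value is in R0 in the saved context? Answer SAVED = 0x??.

SAVED = 0xb8

after  0: R0=0x47 R1=0xff R2=0x65 R3=0xdf R4=0xce R5=0x46  N=0 Z=0
after  1: R0=0x47 R1=0xff R2=0x65 R3=0xff R4=0xce R5=0x46  N=1 Z=0
after  2: R0=0x47 R1=0xff R2=0x65 R3=0xff R4=0xce R5=0x31  N=0 Z=0
after  3: R0=0xb8 R1=0xff R2=0x65 R3=0xff R4=0xce R5=0x31  N=1 Z=0
-- IRQ taken; context saved, return-PC = 4 --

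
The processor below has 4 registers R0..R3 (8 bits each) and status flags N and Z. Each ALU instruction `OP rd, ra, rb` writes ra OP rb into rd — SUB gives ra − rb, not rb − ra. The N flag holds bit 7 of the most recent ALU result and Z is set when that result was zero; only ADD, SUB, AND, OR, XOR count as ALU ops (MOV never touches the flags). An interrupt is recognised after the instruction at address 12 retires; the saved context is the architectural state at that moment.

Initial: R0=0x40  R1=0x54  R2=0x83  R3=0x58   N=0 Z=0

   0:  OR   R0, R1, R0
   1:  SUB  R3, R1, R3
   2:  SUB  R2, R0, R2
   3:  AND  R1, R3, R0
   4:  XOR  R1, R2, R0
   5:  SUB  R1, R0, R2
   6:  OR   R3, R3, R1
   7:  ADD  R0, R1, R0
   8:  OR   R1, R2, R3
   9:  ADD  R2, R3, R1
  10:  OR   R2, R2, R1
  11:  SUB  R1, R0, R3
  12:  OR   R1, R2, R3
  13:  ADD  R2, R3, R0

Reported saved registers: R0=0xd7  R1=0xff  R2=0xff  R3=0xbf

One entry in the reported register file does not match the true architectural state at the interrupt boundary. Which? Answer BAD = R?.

BAD = R3

after  0: R0=0x54 R1=0x54 R2=0x83 R3=0x58  N=0 Z=0
after  1: R0=0x54 R1=0x54 R2=0x83 R3=0xfc  N=1 Z=0
after  2: R0=0x54 R1=0x54 R2=0xd1 R3=0xfc  N=1 Z=0
after  3: R0=0x54 R1=0x54 R2=0xd1 R3=0xfc  N=0 Z=0
after  4: R0=0x54 R1=0x85 R2=0xd1 R3=0xfc  N=1 Z=0
after  5: R0=0x54 R1=0x83 R2=0xd1 R3=0xfc  N=1 Z=0
after  6: R0=0x54 R1=0x83 R2=0xd1 R3=0xff  N=1 Z=0
after  7: R0=0xd7 R1=0x83 R2=0xd1 R3=0xff  N=1 Z=0
after  8: R0=0xd7 R1=0xff R2=0xd1 R3=0xff  N=1 Z=0
after  9: R0=0xd7 R1=0xff R2=0xfe R3=0xff  N=1 Z=0
after 10: R0=0xd7 R1=0xff R2=0xff R3=0xff  N=1 Z=0
after 11: R0=0xd7 R1=0xd8 R2=0xff R3=0xff  N=1 Z=0
after 12: R0=0xd7 R1=0xff R2=0xff R3=0xff  N=1 Z=0
-- IRQ taken; context saved, return-PC = 13 --
mismatch: R3: reported 0xbf vs actual 0xff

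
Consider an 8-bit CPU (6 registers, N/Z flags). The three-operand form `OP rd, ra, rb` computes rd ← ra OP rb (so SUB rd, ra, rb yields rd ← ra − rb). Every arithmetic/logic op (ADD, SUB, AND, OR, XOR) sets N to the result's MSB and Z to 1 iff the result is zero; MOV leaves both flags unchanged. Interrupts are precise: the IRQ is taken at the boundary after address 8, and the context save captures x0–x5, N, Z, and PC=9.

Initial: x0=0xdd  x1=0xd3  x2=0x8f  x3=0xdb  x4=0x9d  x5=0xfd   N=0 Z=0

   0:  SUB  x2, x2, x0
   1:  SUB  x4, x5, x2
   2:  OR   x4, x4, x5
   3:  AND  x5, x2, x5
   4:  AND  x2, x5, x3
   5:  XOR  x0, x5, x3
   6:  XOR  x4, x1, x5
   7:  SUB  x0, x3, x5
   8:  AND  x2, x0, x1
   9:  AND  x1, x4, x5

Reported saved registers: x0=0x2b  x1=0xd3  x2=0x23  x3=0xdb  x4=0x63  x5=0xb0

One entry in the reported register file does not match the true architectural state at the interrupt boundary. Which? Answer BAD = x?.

BAD = x2

after  0: x0=0xdd x1=0xd3 x2=0xb2 x3=0xdb x4=0x9d x5=0xfd  N=1 Z=0
after  1: x0=0xdd x1=0xd3 x2=0xb2 x3=0xdb x4=0x4b x5=0xfd  N=0 Z=0
after  2: x0=0xdd x1=0xd3 x2=0xb2 x3=0xdb x4=0xff x5=0xfd  N=1 Z=0
after  3: x0=0xdd x1=0xd3 x2=0xb2 x3=0xdb x4=0xff x5=0xb0  N=1 Z=0
after  4: x0=0xdd x1=0xd3 x2=0x90 x3=0xdb x4=0xff x5=0xb0  N=1 Z=0
after  5: x0=0x6b x1=0xd3 x2=0x90 x3=0xdb x4=0xff x5=0xb0  N=0 Z=0
after  6: x0=0x6b x1=0xd3 x2=0x90 x3=0xdb x4=0x63 x5=0xb0  N=0 Z=0
after  7: x0=0x2b x1=0xd3 x2=0x90 x3=0xdb x4=0x63 x5=0xb0  N=0 Z=0
after  8: x0=0x2b x1=0xd3 x2=0x03 x3=0xdb x4=0x63 x5=0xb0  N=0 Z=0
-- IRQ taken; context saved, return-PC = 9 --
mismatch: x2: reported 0x23 vs actual 0x03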